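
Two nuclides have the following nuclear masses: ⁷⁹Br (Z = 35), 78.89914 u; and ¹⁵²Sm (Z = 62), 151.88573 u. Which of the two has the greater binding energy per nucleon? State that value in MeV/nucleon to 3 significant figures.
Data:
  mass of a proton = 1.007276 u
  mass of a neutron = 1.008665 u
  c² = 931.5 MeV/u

⁷⁹Br: Σm = 35(1.007276) + 44(1.008665) = 79.635920 u; Δm = 0.736780 u; E_B = 686.31 MeV; E_B/A = 8.687 MeV
¹⁵²Sm: Σm = 62(1.007276) + 90(1.008665) = 153.230962 u; Δm = 1.345232 u; E_B = 1253.1 MeV; E_B/A = 8.244 MeV
⁷⁹Br has the higher binding energy per nucleon, so it is the more tightly bound nucleus.

⁷⁹Br; 8.69 MeV/nucleon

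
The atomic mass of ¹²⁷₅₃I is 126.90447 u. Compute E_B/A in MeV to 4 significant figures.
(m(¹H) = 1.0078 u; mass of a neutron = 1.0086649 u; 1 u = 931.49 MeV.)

8.436 MeV/nucleon

The nucleus contains 53 protons and 127 − 53 = 74 neutrons.
Total constituent mass: 53 × 1.0078 + 74 × 1.0086649 = 128.0546026 u
The mass defect is 128.0546026 − 126.90447 = 1.1501326 u.
E_B = 1.1501326 × 931.49 = 1071.34 MeV
Dividing by A = 127 gives 8.436 MeV per nucleon.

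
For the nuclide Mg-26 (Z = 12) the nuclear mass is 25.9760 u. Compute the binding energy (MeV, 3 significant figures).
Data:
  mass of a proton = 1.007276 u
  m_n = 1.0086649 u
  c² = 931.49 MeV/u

Σm = 12·m_p + 14·m_n = 12.087312 + 14.1213086 = 26.2086206 u
The mass defect is 26.2086206 − 25.9760 = 0.2326206 u.
Converting to energy: 0.2326206 u × 931.49 MeV/u = 216.684 MeV

217 MeV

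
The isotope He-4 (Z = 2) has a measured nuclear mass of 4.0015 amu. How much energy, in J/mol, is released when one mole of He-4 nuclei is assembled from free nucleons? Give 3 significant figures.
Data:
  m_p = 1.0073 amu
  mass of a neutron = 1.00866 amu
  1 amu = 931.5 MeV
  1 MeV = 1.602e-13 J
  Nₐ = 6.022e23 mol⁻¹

2.73e+12 J/mol

The nucleus contains 2 protons and 4 − 2 = 2 neutrons.
Σm = 2·m_p + 2·m_n = 2.0146 + 2.01732 = 4.03192 amu
Δm = 4.03192 − 4.0015 = 0.03042 amu
Converting to energy: 0.03042 amu × 931.5 MeV/amu = 28.3362 MeV
Per nucleus in joules: 28.3362 MeV × 1.602e-13 J/MeV = 4.5395e-12 J
Per mole: 4.5395e-12 J × 6.022e23 mol⁻¹ = 2.7337e+12 J/mol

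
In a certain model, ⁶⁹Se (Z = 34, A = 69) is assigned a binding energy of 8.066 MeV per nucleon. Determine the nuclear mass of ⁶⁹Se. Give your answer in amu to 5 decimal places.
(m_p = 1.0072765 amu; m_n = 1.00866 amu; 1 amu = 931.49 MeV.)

Total binding energy = 69 × 8.066 = 556.554 MeV
Mass defect = 556.554 MeV / (931.49 MeV/amu) = 0.5974879 amu
Constituent mass = 34(1.0072765) + 35(1.00866) = 69.5505010 amu
Nuclear mass = 69.5505010 − 0.5974879 = 68.9530131 amu ≈ 68.95301 amu (to 5 decimal places)

68.95301 amu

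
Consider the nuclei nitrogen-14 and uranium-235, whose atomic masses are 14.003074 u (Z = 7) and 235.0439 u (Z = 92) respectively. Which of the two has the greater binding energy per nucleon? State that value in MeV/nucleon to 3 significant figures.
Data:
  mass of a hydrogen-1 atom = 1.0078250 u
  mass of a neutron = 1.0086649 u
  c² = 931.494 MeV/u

nitrogen-14: Σm = 7(1.0078250) + 7(1.0086649) = 14.1154293 u; Δm = 0.1123553 u; E_B = 104.66 MeV; E_B/A = 7.476 MeV
uranium-235: Σm = 92(1.0078250) + 143(1.0086649) = 236.9589807 u; Δm = 1.9150807 u; E_B = 1783.9 MeV; E_B/A = 7.591 MeV
uranium-235 has the higher binding energy per nucleon, so it is the more tightly bound nucleus.

uranium-235; 7.59 MeV/nucleon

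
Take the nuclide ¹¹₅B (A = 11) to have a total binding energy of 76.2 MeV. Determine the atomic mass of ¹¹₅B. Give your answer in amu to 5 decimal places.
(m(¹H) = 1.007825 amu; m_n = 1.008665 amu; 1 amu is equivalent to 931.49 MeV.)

Mass defect = 76.2 MeV / (931.49 MeV/amu) = 0.0818044 amu
Constituent mass = 5(1.007825) + 6(1.008665) = 11.091115 amu
Atomic mass = 11.091115 − 0.0818044 = 11.0093106 amu ≈ 11.00931 amu (to 5 decimal places)

11.00931 amu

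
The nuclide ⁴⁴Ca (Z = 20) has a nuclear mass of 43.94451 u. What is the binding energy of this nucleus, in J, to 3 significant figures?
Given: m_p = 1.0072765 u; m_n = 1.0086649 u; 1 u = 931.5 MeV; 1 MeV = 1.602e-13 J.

6.10e-11 J

Σm = 20·m_p + 24·m_n = 20.1455300 + 24.2079576 = 44.3534876 u
Mass defect Δm = 44.3534876 − 43.94451 = 0.4089776 u
E_B = 0.4089776 × 931.5 = 380.963 MeV
In joules: 380.963 MeV × 1.602e-13 J/MeV = 6.1030e-11 J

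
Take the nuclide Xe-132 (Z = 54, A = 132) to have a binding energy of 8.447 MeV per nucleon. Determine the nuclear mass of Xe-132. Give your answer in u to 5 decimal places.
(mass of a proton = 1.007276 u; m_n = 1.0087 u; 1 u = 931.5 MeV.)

131.87451 u

Total binding energy = 132 × 8.447 = 1115.004 MeV
Mass defect = 1115.004 MeV / (931.5 MeV/u) = 1.1969984 u
Constituent mass = 54(1.007276) + 78(1.0087) = 133.071504 u
Nuclear mass = 133.071504 − 1.1969984 = 131.8745056 u ≈ 131.87451 u (to 5 decimal places)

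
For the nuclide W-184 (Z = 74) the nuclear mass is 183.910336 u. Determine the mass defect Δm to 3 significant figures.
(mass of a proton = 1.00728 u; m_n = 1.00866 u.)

1.58 u

With 74 protons and 110 neutrons (A = 184):
Σm = 74·m_p + 110·m_n = 74.53872 + 110.95260 = 185.49132 u
The mass defect is 185.49132 − 183.910336 = 1.580984 u.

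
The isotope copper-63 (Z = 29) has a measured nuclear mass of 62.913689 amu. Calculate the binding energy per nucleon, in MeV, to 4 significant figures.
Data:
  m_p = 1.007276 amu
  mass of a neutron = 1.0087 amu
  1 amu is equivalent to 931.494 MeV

The nucleus contains 29 protons and 63 − 29 = 34 neutrons.
Σm = 29·m_p + 34·m_n = 29.211004 + 34.2958 = 63.506804 amu
Mass defect Δm = 63.506804 − 62.913689 = 0.593115 amu
Binding energy = Δm·c² = 0.593115 × 931.494 MeV/amu = 552.483 MeV
BE/A = 552.483 MeV / 63 = 8.770 MeV/nucleon

8.770 MeV/nucleon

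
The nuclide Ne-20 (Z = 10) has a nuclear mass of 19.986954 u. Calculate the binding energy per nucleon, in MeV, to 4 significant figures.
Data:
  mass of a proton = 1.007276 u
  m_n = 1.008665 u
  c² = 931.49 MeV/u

8.032 MeV/nucleon

The nucleus contains 10 protons and 20 − 10 = 10 neutrons.
Σm = 10·m_p + 10·m_n = 10.072760 + 10.086650 = 20.159410 u
Δm = 20.159410 − 19.986954 = 0.172456 u
E_B = 0.172456 × 931.49 = 160.641 MeV
Per nucleon: 160.641 / 20 = 8.032 MeV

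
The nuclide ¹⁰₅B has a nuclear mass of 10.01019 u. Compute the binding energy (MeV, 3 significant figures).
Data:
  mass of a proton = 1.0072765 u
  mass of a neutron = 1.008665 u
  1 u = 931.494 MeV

The nucleus contains 5 protons and 10 − 5 = 5 neutrons.
Σm = 5·m_p + 5·m_n = 5.0363825 + 5.043325 = 10.0797075 u
The mass defect is 10.0797075 − 10.01019 = 0.0695175 u.
E_B = 0.0695175 × 931.494 = 64.7551 MeV

64.8 MeV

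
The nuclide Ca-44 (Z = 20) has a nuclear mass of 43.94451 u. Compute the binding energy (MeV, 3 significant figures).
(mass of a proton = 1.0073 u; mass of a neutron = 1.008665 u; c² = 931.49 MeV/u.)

With 20 protons and 24 neutrons (A = 44):
Σm = 20·m_p + 24·m_n = 20.1460 + 24.207960 = 44.353960 u
Mass defect Δm = 44.353960 − 43.94451 = 0.409450 u
E_B = 0.409450 × 931.49 = 381.399 MeV

381 MeV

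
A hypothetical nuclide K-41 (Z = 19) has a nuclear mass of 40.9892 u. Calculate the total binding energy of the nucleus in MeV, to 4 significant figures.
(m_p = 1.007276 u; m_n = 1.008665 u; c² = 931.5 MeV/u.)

316.4 MeV

Mass of separated nucleons = 19(1.007276) + 22(1.008665) = 19.138244 + 22.190630 = 41.328874 u
Mass defect Δm = 41.328874 − 40.9892 = 0.339674 u
Converting to energy: 0.339674 u × 931.5 MeV/u = 316.406 MeV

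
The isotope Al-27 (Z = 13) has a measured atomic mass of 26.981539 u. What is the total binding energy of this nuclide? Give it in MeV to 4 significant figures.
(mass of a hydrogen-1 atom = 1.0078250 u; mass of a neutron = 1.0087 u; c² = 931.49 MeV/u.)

Σm = 13·m(¹H) + 14·m_n = 13.1017250 + 14.1218 = 27.2235250 u
Mass defect Δm = 27.2235250 − 26.981539 = 0.2419860 u
Converting to energy: 0.2419860 u × 931.49 MeV/u = 225.408 MeV

225.4 MeV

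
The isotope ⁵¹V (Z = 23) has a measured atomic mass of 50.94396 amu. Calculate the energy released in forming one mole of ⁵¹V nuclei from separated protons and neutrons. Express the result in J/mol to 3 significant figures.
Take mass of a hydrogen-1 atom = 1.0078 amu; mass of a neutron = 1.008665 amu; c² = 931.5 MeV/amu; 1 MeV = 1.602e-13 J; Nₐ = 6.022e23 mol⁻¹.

Z = 23, so N = A − Z = 51 − 23 = 28.
Total constituent mass: 23 × 1.0078 + 28 × 1.008665 = 51.422020 amu
Δm = 51.422020 − 50.94396 = 0.478060 amu
E_B = 0.478060 × 931.5 = 445.313 MeV
Per nucleus in joules: 445.313 MeV × 1.602e-13 J/MeV = 7.1339e-11 J
Per mole: 7.1339e-11 J × 6.022e23 mol⁻¹ = 4.2960e+13 J/mol

4.30e+13 J/mol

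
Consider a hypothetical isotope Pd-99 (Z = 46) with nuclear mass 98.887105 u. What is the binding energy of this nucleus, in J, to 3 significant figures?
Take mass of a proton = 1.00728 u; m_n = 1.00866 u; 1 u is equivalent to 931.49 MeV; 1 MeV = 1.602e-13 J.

1.35e-10 J

The nucleus contains 46 protons and 99 − 46 = 53 neutrons.
Σm = 46·m_p + 53·m_n = 46.33488 + 53.45898 = 99.79386 u
The mass defect is 99.79386 − 98.887105 = 0.906755 u.
Binding energy = Δm·c² = 0.906755 × 931.49 MeV/u = 844.633 MeV
In joules: 844.633 MeV × 1.602e-13 J/MeV = 1.3531e-10 J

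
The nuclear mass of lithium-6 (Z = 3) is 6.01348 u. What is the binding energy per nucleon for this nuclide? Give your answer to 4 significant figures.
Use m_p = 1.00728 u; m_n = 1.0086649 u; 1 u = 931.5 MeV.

5.334 MeV/nucleon

Z = 3, so N = A − Z = 6 − 3 = 3.
Total constituent mass: 3 × 1.00728 + 3 × 1.0086649 = 6.0478347 u
Δm = 6.0478347 − 6.01348 = 0.0343547 u
Converting to energy: 0.0343547 u × 931.5 MeV/u = 32.0014 MeV
Dividing by A = 6 gives 5.334 MeV per nucleon.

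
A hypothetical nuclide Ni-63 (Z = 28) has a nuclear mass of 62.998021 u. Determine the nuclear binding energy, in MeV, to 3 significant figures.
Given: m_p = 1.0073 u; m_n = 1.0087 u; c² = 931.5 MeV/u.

The nucleus contains 28 protons and 63 − 28 = 35 neutrons.
Mass of separated nucleons = 28(1.0073) + 35(1.0087) = 28.2044 + 35.3045 = 63.5089 u
Δm = 63.5089 − 62.998021 = 0.510879 u
E_B = 0.510879 × 931.5 = 475.884 MeV

476 MeV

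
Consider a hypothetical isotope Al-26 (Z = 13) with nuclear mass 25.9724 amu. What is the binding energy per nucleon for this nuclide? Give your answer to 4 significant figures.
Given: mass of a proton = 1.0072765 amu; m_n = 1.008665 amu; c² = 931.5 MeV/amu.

Σm = 13·m_p + 13·m_n = 13.0945945 + 13.112645 = 26.2072395 amu
The mass defect is 26.2072395 − 25.9724 = 0.2348395 amu.
Binding energy = Δm·c² = 0.2348395 × 931.5 MeV/amu = 218.753 MeV
BE/A = 218.753 MeV / 26 = 8.414 MeV/nucleon

8.414 MeV/nucleon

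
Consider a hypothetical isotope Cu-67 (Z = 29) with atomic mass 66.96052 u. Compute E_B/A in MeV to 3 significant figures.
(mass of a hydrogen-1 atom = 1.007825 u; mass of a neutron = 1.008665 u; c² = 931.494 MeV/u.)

The nucleus contains 29 protons and 67 − 29 = 38 neutrons.
Σm = 29·m(¹H) + 38·m_n = 29.226925 + 38.329270 = 67.556195 u
Δm = 67.556195 − 66.96052 = 0.595675 u
Converting to energy: 0.595675 u × 931.494 MeV/u = 554.868 MeV
Dividing by A = 67 gives 8.282 MeV per nucleon.

8.28 MeV/nucleon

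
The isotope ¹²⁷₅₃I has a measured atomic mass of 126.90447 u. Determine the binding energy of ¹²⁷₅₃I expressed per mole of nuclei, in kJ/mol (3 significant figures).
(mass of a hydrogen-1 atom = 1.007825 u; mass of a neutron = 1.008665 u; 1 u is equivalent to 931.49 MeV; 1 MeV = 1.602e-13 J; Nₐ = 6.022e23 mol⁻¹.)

Mass of separated nucleons = 53(1.007825) + 74(1.008665) = 53.414725 + 74.641210 = 128.055935 u
The mass defect is 128.055935 − 126.90447 = 1.151465 u.
Binding energy = Δm·c² = 1.151465 × 931.49 MeV/u = 1072.58 MeV
Per nucleus in joules: 1072.58 MeV × 1.602e-13 J/MeV = 1.7183e-10 J
Per mole: 1.7183e-10 J × 6.022e23 mol⁻¹ = 1.0348e+14 J/mol

1.03e+11 kJ/mol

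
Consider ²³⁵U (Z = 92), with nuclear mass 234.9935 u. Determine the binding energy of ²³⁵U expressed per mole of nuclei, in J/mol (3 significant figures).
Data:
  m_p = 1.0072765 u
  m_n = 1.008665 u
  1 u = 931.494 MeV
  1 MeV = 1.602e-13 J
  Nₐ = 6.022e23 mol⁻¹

Σm = 92·m_p + 143·m_n = 92.6694380 + 144.239095 = 236.9085330 u
The mass defect is 236.9085330 − 234.9935 = 1.9150330 u.
E_B = 1.9150330 × 931.494 = 1783.84 MeV
Per nucleus in joules: 1783.84 MeV × 1.602e-13 J/MeV = 2.8577e-10 J
Per mole: 2.8577e-10 J × 6.022e23 mol⁻¹ = 1.7209e+14 J/mol

1.72e+14 J/mol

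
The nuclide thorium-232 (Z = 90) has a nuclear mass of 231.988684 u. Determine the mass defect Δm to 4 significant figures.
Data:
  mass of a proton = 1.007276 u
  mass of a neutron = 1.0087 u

With 90 protons and 142 neutrons (A = 232):
Total constituent mass: 90 × 1.007276 + 142 × 1.0087 = 233.890240 u
The mass defect is 233.890240 − 231.988684 = 1.901556 u.

1.902 u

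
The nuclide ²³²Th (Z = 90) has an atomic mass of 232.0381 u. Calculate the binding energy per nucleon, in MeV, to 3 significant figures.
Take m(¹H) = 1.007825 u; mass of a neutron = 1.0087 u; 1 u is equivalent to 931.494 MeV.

With 90 protons and 142 neutrons (A = 232):
Total constituent mass: 90 × 1.007825 + 142 × 1.0087 = 233.939650 u
Mass defect Δm = 233.939650 − 232.0381 = 1.901550 u
Binding energy = Δm·c² = 1.901550 × 931.494 MeV/u = 1771.28 MeV
Dividing by A = 232 gives 7.6348 MeV per nucleon.

7.63 MeV/nucleon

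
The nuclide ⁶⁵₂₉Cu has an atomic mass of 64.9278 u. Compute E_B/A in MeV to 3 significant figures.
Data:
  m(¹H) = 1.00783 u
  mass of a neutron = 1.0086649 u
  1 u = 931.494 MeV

Σm = 29·m(¹H) + 36·m_n = 29.22707 + 36.3119364 = 65.5390064 u
Mass defect Δm = 65.5390064 − 64.9278 = 0.6112064 u
E_B = 0.6112064 × 931.494 = 569.335 MeV
Dividing by A = 65 gives 8.759 MeV per nucleon.

8.76 MeV/nucleon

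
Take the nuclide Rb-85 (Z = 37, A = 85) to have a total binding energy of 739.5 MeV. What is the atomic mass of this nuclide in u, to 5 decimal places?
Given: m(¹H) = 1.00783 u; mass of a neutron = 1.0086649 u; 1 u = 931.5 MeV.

Mass defect = 739.5 MeV / (931.5 MeV/u) = 0.7938808 u
Constituent mass = 37(1.00783) + 48(1.0086649) = 85.7056252 u
Atomic mass = 85.7056252 − 0.7938808 = 84.9117444 u ≈ 84.91174 u (to 5 decimal places)

84.91174 u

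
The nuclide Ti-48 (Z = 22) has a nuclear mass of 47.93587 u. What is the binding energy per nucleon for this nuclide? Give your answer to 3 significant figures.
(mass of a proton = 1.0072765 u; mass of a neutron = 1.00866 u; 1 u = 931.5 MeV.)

8.72 MeV/nucleon

With 22 protons and 26 neutrons (A = 48):
Total constituent mass: 22 × 1.0072765 + 26 × 1.00866 = 48.3852430 u
Mass defect Δm = 48.3852430 − 47.93587 = 0.4493730 u
Binding energy = Δm·c² = 0.4493730 × 931.5 MeV/u = 418.591 MeV
Dividing by A = 48 gives 8.721 MeV per nucleon.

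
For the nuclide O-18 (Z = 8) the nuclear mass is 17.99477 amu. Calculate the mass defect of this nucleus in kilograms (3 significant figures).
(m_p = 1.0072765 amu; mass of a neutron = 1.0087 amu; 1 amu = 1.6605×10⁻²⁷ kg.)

2.50e-28 kg

Σm = 8·m_p + 10·m_n = 8.0582120 + 10.0870 = 18.1452120 amu
Mass defect Δm = 18.1452120 − 17.99477 = 0.1504420 amu
In SI units: 0.1504420 amu × 1.6605×10⁻²⁷ kg/amu = 2.4981e-28 kg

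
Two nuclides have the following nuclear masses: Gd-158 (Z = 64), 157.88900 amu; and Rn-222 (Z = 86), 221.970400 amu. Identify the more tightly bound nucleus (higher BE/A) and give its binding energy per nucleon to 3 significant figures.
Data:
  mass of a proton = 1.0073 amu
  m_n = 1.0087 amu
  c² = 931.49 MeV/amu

Gd-158: Σm = 64(1.0073) + 94(1.0087) = 159.2850 amu; Δm = 1.39600 amu; E_B = 1300.4 MeV; E_B/A = 8.230 MeV
Rn-222: Σm = 86(1.0073) + 136(1.0087) = 223.8110 amu; Δm = 1.840600 amu; E_B = 1714.5 MeV; E_B/A = 7.723 MeV
Gd-158 has the higher binding energy per nucleon, so it is the more tightly bound nucleus.

Gd-158; 8.23 MeV/nucleon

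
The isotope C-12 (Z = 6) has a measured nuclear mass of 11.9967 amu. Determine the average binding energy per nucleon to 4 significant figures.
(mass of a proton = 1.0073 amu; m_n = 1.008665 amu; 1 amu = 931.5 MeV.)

7.692 MeV/nucleon

With 6 protons and 6 neutrons (A = 12):
Mass of separated nucleons = 6(1.0073) + 6(1.008665) = 6.0438 + 6.051990 = 12.095790 amu
The mass defect is 12.095790 − 11.9967 = 0.099090 amu.
Binding energy = Δm·c² = 0.099090 × 931.5 MeV/amu = 92.3023 MeV
Per nucleon: 92.3023 / 12 = 7.692 MeV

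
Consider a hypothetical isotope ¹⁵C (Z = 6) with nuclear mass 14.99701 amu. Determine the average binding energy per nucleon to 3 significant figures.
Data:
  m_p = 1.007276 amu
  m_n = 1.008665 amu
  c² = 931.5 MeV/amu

Total constituent mass: 6 × 1.007276 + 9 × 1.008665 = 15.121641 amu
The mass defect is 15.121641 − 14.99701 = 0.124631 amu.
E_B = 0.124631 × 931.5 = 116.094 MeV
BE/A = 116.094 MeV / 15 = 7.740 MeV/nucleon

7.74 MeV/nucleon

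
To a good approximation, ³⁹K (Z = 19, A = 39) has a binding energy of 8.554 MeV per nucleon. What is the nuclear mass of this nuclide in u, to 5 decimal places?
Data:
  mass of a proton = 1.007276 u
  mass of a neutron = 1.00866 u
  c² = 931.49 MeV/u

38.95330 u

Total binding energy = 39 × 8.554 = 333.606 MeV
Mass defect = 333.606 MeV / (931.49 MeV/u) = 0.3581423 u
Constituent mass = 19(1.007276) + 20(1.00866) = 39.311444 u
Nuclear mass = 39.311444 − 0.3581423 = 38.9533017 u ≈ 38.95330 u (to 5 decimal places)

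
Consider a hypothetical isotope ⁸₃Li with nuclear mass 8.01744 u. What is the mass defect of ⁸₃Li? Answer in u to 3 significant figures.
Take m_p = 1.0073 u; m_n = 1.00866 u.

Σm = 3·m_p + 5·m_n = 3.0219 + 5.04330 = 8.06520 u
Δm = 8.06520 − 8.01744 = 0.04776 u

0.0478 u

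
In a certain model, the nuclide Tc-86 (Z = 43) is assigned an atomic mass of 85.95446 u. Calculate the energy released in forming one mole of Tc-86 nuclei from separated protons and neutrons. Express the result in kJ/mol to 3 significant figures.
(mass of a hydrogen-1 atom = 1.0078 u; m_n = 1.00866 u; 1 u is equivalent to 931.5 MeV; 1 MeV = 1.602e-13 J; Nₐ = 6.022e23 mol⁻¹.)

The nucleus contains 43 protons and 86 − 43 = 43 neutrons.
Mass of separated nucleons = 43(1.0078) + 43(1.00866) = 43.3354 + 43.37238 = 86.70778 u
Mass defect Δm = 86.70778 − 85.95446 = 0.75332 u
Binding energy = Δm·c² = 0.75332 × 931.5 MeV/u = 701.718 MeV
Per nucleus in joules: 701.718 MeV × 1.602e-13 J/MeV = 1.1242e-10 J
Per mole: 1.1242e-10 J × 6.022e23 mol⁻¹ = 6.7699e+13 J/mol

6.77e+10 kJ/mol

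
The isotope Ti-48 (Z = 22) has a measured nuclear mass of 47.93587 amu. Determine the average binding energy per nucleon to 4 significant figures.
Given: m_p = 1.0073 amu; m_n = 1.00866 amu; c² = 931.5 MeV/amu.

8.731 MeV/nucleon

With 22 protons and 26 neutrons (A = 48):
Total constituent mass: 22 × 1.0073 + 26 × 1.00866 = 48.38576 amu
Δm = 48.38576 − 47.93587 = 0.44989 amu
Binding energy = Δm·c² = 0.44989 × 931.5 MeV/amu = 419.073 MeV
Per nucleon: 419.073 / 48 = 8.731 MeV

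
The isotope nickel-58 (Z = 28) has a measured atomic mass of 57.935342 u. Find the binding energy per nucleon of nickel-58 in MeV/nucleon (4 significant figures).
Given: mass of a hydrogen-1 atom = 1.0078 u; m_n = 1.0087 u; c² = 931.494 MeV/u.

With 28 protons and 30 neutrons (A = 58):
Σm = 28·m(¹H) + 30·m_n = 28.2184 + 30.2610 = 58.4794 u
Mass defect Δm = 58.4794 − 57.935342 = 0.544058 u
E_B = 0.544058 × 931.494 = 506.787 MeV
BE/A = 506.787 MeV / 58 = 8.738 MeV/nucleon

8.738 MeV/nucleon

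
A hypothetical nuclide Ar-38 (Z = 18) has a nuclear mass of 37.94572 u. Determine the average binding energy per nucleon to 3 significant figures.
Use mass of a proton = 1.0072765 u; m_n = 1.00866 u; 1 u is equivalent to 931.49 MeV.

8.79 MeV/nucleon

Z = 18, so N = A − Z = 38 − 18 = 20.
Σm = 18·m_p + 20·m_n = 18.1309770 + 20.17320 = 38.3041770 u
Δm = 38.3041770 − 37.94572 = 0.3584570 u
Binding energy = Δm·c² = 0.3584570 × 931.49 MeV/u = 333.899 MeV
BE/A = 333.899 MeV / 38 = 8.787 MeV/nucleon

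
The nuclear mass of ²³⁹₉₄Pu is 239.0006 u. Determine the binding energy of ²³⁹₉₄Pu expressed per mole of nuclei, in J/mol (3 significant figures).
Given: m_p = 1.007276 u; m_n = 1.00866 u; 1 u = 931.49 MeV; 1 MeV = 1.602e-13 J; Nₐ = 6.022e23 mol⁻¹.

The nucleus contains 94 protons and 239 − 94 = 145 neutrons.
Total constituent mass: 94 × 1.007276 + 145 × 1.00866 = 240.939644 u
Mass defect Δm = 240.939644 − 239.0006 = 1.939044 u
Converting to energy: 1.939044 u × 931.49 MeV/u = 1806.20 MeV
Per nucleus in joules: 1806.20 MeV × 1.602e-13 J/MeV = 2.8935e-10 J
Per mole: 2.8935e-10 J × 6.022e23 mol⁻¹ = 1.7425e+14 J/mol

1.74e+14 J/mol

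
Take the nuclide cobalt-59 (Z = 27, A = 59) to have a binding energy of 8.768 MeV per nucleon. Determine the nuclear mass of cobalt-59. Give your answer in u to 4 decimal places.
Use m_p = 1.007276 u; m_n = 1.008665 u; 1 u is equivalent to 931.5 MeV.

58.9184 u

Total binding energy = 59 × 8.768 = 517.312 MeV
Mass defect = 517.312 MeV / (931.5 MeV/u) = 0.555354 u
Constituent mass = 27(1.007276) + 32(1.008665) = 59.473732 u
Nuclear mass = 59.473732 − 0.555354 = 58.918378 u ≈ 58.9184 u (to 4 decimal places)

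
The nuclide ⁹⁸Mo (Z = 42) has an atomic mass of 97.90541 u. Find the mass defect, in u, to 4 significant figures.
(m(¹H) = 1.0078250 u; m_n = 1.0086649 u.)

0.9085 u

Total constituent mass: 42 × 1.0078250 + 56 × 1.0086649 = 98.8138844 u
The mass defect is 98.8138844 − 97.90541 = 0.9084744 u.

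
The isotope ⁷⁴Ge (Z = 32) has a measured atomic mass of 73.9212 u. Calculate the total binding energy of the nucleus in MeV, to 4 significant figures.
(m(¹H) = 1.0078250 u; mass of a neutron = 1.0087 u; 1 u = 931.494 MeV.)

647.0 MeV

Z = 32, so N = A − Z = 74 − 32 = 42.
Mass of separated nucleons = 32(1.0078250) + 42(1.0087) = 32.2504000 + 42.3654 = 74.6158000 u
Mass defect Δm = 74.6158000 − 73.9212 = 0.6946000 u
E_B = 0.6946000 × 931.494 = 647.016 MeV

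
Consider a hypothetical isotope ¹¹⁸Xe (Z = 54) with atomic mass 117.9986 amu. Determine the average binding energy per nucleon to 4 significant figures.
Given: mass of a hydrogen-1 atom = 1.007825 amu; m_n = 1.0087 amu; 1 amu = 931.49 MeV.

7.742 MeV/nucleon

Total constituent mass: 54 × 1.007825 + 64 × 1.0087 = 118.979350 amu
Mass defect Δm = 118.979350 − 117.9986 = 0.980750 amu
Converting to energy: 0.980750 amu × 931.49 MeV/amu = 913.559 MeV
BE/A = 913.559 MeV / 118 = 7.742 MeV/nucleon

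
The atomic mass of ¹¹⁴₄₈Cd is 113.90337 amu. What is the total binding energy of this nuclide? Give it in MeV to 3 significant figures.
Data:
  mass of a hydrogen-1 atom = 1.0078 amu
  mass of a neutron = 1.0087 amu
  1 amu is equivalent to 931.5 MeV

Z = 48, so N = A − Z = 114 − 48 = 66.
Σm = 48·m(¹H) + 66·m_n = 48.3744 + 66.5742 = 114.9486 amu
Mass defect Δm = 114.9486 − 113.90337 = 1.04523 amu
E_B = 1.04523 × 931.5 = 973.632 MeV

974 MeV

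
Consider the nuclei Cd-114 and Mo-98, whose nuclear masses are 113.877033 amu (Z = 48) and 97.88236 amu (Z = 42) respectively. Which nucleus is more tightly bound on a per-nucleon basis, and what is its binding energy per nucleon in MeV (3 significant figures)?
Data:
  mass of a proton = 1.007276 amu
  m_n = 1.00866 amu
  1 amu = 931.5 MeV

Cd-114: Σm = 48(1.007276) + 66(1.00866) = 114.920808 amu; Δm = 1.043775 amu; E_B = 972.28 MeV; E_B/A = 8.529 MeV
Mo-98: Σm = 42(1.007276) + 56(1.00866) = 98.790552 amu; Δm = 0.908192 amu; E_B = 845.98 MeV; E_B/A = 8.632 MeV
Mo-98 has the higher binding energy per nucleon, so it is the more tightly bound nucleus.

Mo-98; 8.63 MeV/nucleon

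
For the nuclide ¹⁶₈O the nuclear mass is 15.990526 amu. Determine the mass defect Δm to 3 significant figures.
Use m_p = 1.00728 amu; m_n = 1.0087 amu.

0.137 amu

Z = 8, so N = A − Z = 16 − 8 = 8.
Σm = 8·m_p + 8·m_n = 8.05824 + 8.0696 = 16.12784 amu
Mass defect Δm = 16.12784 − 15.990526 = 0.137314 amu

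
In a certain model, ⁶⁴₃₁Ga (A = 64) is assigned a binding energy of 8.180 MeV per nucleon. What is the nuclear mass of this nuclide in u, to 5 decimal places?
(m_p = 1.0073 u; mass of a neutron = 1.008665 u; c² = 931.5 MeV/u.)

Total binding energy = 64 × 8.180 = 523.520 MeV
Mass defect = 523.520 MeV / (931.5 MeV/u) = 0.5620183 u
Constituent mass = 31(1.0073) + 33(1.008665) = 64.512245 u
Nuclear mass = 64.512245 − 0.5620183 = 63.9502267 u ≈ 63.95023 u (to 5 decimal places)

63.95023 u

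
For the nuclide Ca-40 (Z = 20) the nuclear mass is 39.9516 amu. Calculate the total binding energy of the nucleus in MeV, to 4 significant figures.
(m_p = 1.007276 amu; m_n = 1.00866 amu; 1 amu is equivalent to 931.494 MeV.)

Σm = 20·m_p + 20·m_n = 20.145520 + 20.17320 = 40.318720 amu
The mass defect is 40.318720 − 39.9516 = 0.367120 amu.
E_B = 0.367120 × 931.494 = 341.970 MeV

342.0 MeV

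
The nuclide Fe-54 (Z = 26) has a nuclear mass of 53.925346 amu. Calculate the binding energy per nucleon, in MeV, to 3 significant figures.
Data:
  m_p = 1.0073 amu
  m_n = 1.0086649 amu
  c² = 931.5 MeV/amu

8.75 MeV/nucleon

With 26 protons and 28 neutrons (A = 54):
Σm = 26·m_p + 28·m_n = 26.1898 + 28.2426172 = 54.4324172 amu
Mass defect Δm = 54.4324172 − 53.925346 = 0.5070712 amu
E_B = 0.5070712 × 931.5 = 472.337 MeV
Per nucleon: 472.337 / 54 = 8.747 MeV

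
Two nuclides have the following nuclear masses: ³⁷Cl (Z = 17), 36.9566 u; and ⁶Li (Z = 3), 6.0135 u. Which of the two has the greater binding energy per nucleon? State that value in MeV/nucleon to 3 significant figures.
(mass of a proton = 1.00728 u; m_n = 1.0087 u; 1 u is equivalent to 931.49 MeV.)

³⁷Cl; 8.59 MeV/nucleon

³⁷Cl: Σm = 17(1.00728) + 20(1.0087) = 37.29776 u; Δm = 0.34116 u; E_B = 317.79 MeV; E_B/A = 8.589 MeV
⁶Li: Σm = 3(1.00728) + 3(1.0087) = 6.04794 u; Δm = 0.03444 u; E_B = 32.081 MeV; E_B/A = 5.347 MeV
³⁷Cl has the higher binding energy per nucleon, so it is the more tightly bound nucleus.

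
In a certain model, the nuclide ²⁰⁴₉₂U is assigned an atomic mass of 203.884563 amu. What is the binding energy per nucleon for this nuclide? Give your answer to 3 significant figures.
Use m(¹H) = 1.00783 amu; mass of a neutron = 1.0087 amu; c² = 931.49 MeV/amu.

The nucleus contains 92 protons and 204 − 92 = 112 neutrons.
Total constituent mass: 92 × 1.00783 + 112 × 1.0087 = 205.69476 amu
The mass defect is 205.69476 − 203.884563 = 1.810197 amu.
Binding energy = Δm·c² = 1.810197 × 931.49 MeV/amu = 1686.18 MeV
Dividing by A = 204 gives 8.266 MeV per nucleon.

8.27 MeV/nucleon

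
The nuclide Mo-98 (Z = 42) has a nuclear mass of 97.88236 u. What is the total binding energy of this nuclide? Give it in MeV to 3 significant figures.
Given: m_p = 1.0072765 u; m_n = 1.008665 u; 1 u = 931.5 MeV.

846 MeV

The nucleus contains 42 protons and 98 − 42 = 56 neutrons.
Total constituent mass: 42 × 1.0072765 + 56 × 1.008665 = 98.7908530 u
The mass defect is 98.7908530 − 97.88236 = 0.9084930 u.
Converting to energy: 0.9084930 u × 931.5 MeV/u = 846.261 MeV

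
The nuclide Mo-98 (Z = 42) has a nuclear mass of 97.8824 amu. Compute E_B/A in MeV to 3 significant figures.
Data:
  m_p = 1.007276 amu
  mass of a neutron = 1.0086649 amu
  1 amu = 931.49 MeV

With 42 protons and 56 neutrons (A = 98):
Σm = 42·m_p + 56·m_n = 42.305592 + 56.4852344 = 98.7908264 amu
Mass defect Δm = 98.7908264 − 97.8824 = 0.9084264 amu
E_B = 0.9084264 × 931.49 = 846.190 MeV
Per nucleon: 846.190 / 98 = 8.6346 MeV

8.63 MeV/nucleon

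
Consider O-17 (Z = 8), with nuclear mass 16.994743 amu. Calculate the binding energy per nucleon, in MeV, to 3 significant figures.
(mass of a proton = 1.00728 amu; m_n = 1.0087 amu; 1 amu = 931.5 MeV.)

7.77 MeV/nucleon

Total constituent mass: 8 × 1.00728 + 9 × 1.0087 = 17.13654 amu
Mass defect Δm = 17.13654 − 16.994743 = 0.141797 amu
E_B = 0.141797 × 931.5 = 132.084 MeV
BE/A = 132.084 MeV / 17 = 7.770 MeV/nucleon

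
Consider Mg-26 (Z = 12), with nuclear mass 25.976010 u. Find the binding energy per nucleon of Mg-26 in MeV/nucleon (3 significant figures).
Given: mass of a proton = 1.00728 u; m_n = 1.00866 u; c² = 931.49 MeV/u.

Z = 12, so N = A − Z = 26 − 12 = 14.
Σm = 12·m_p + 14·m_n = 12.08736 + 14.12124 = 26.20860 u
The mass defect is 26.20860 − 25.976010 = 0.232590 u.
Converting to energy: 0.232590 u × 931.49 MeV/u = 216.655 MeV
Dividing by A = 26 gives 8.333 MeV per nucleon.

8.33 MeV/nucleon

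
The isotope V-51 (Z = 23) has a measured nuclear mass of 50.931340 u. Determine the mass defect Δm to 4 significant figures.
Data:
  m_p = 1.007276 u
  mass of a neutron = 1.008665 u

Z = 23, so N = A − Z = 51 − 23 = 28.
Mass of separated nucleons = 23(1.007276) + 28(1.008665) = 23.167348 + 28.242620 = 51.409968 u
The mass defect is 51.409968 − 50.931340 = 0.478628 u.

0.4786 u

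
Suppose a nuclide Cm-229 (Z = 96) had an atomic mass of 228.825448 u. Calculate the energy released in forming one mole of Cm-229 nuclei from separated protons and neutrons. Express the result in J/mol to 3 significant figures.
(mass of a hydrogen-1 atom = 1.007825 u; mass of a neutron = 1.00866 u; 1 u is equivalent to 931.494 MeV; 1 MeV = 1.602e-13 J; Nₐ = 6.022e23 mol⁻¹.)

1.87e+14 J/mol

Total constituent mass: 96 × 1.007825 + 133 × 1.00866 = 230.902980 u
The mass defect is 230.902980 − 228.825448 = 2.077532 u.
Binding energy = Δm·c² = 2.077532 × 931.494 MeV/u = 1935.21 MeV
Per nucleus in joules: 1935.21 MeV × 1.602e-13 J/MeV = 3.1002e-10 J
Per mole: 3.1002e-10 J × 6.022e23 mol⁻¹ = 1.8669e+14 J/mol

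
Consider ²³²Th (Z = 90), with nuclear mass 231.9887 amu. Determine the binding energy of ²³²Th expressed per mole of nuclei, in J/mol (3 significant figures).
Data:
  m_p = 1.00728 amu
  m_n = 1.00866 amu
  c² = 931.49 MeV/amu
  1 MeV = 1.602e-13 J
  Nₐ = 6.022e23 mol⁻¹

1.70e+14 J/mol

With 90 protons and 142 neutrons (A = 232):
Mass of separated nucleons = 90(1.00728) + 142(1.00866) = 90.65520 + 143.22972 = 233.88492 amu
Mass defect Δm = 233.88492 − 231.9887 = 1.89622 amu
Binding energy = Δm·c² = 1.89622 × 931.49 MeV/amu = 1766.31 MeV
Per nucleus in joules: 1766.31 MeV × 1.602e-13 J/MeV = 2.8296e-10 J
Per mole: 2.8296e-10 J × 6.022e23 mol⁻¹ = 1.7040e+14 J/mol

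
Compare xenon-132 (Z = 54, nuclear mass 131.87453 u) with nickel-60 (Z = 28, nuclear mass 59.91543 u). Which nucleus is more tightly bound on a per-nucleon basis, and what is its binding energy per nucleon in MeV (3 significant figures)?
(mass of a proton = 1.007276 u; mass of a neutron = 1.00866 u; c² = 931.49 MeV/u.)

nickel-60; 8.78 MeV/nucleon

xenon-132: Σm = 54(1.007276) + 78(1.00866) = 133.068384 u; Δm = 1.193854 u; E_B = 1112.06 MeV; E_B/A = 8.4247 MeV
nickel-60: Σm = 28(1.007276) + 32(1.00866) = 60.480848 u; Δm = 0.565418 u; E_B = 526.68 MeV; E_B/A = 8.778 MeV
nickel-60 has the higher binding energy per nucleon, so it is the more tightly bound nucleus.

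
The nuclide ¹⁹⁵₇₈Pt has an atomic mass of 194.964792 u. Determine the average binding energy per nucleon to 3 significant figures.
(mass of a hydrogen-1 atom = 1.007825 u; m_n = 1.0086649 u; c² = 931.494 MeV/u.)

With 78 protons and 117 neutrons (A = 195):
Mass of separated nucleons = 78(1.007825) + 117(1.0086649) = 78.610350 + 118.0137933 = 196.6241433 u
The mass defect is 196.6241433 − 194.964792 = 1.6593513 u.
Converting to energy: 1.6593513 u × 931.494 MeV/u = 1545.68 MeV
Per nucleon: 1545.68 / 195 = 7.927 MeV

7.93 MeV/nucleon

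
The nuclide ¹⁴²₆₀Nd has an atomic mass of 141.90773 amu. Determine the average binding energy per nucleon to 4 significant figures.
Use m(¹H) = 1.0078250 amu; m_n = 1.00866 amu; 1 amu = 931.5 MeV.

8.343 MeV/nucleon

Σm = 60·m(¹H) + 82·m_n = 60.4695000 + 82.71012 = 143.1796200 amu
The mass defect is 143.1796200 − 141.90773 = 1.2718900 amu.
E_B = 1.2718900 × 931.5 = 1184.77 MeV
Per nucleon: 1184.77 / 142 = 8.343 MeV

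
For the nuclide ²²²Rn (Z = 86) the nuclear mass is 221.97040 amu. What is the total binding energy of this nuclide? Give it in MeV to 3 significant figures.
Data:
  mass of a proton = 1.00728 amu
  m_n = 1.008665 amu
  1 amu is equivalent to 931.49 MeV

Mass of separated nucleons = 86(1.00728) + 136(1.008665) = 86.62608 + 137.178440 = 223.804520 amu
Mass defect Δm = 223.804520 − 221.97040 = 1.834120 amu
E_B = 1.834120 × 931.49 = 1708.46 MeV

1710 MeV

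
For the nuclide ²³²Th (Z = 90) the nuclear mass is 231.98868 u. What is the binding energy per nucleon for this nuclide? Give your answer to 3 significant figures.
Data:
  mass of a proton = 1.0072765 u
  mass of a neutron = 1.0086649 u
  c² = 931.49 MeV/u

7.62 MeV/nucleon

With 90 protons and 142 neutrons (A = 232):
Mass of separated nucleons = 90(1.0072765) + 142(1.0086649) = 90.6548850 + 143.2304158 = 233.8853008 u
Mass defect Δm = 233.8853008 − 231.98868 = 1.8966208 u
E_B = 1.8966208 × 931.49 = 1766.68 MeV
BE/A = 1766.68 MeV / 232 = 7.615 MeV/nucleon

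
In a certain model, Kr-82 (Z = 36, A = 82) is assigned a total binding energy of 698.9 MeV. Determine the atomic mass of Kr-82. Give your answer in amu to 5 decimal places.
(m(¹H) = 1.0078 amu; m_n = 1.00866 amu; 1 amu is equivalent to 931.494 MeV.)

81.92886 amu

Mass defect = 698.9 MeV / (931.494 MeV/amu) = 0.7503001 amu
Constituent mass = 36(1.0078) + 46(1.00866) = 82.67916 amu
Atomic mass = 82.67916 − 0.7503001 = 81.9288599 amu ≈ 81.92886 amu (to 5 decimal places)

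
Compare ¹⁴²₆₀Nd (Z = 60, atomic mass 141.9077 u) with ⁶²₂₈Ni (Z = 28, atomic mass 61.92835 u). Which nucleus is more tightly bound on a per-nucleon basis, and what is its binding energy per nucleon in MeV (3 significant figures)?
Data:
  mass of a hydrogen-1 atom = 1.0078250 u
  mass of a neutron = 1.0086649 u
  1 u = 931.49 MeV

¹⁴²₆₀Nd: Σm = 60(1.0078250) + 82(1.0086649) = 143.1800218 u; Δm = 1.2723218 u; E_B = 1185.2 MeV; E_B/A = 8.346 MeV
⁶²₂₈Ni: Σm = 28(1.0078250) + 34(1.0086649) = 62.5137066 u; Δm = 0.5853566 u; E_B = 545.25 MeV; E_B/A = 8.794 MeV
⁶²₂₈Ni has the higher binding energy per nucleon, so it is the more tightly bound nucleus.

⁶²₂₈Ni; 8.79 MeV/nucleon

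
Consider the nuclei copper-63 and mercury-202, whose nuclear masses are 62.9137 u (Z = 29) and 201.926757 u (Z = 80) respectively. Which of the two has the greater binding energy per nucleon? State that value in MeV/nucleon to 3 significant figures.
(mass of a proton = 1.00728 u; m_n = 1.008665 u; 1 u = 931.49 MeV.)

copper-63: Σm = 29(1.00728) + 34(1.008665) = 63.505730 u; Δm = 0.592030 u; E_B = 551.47 MeV; E_B/A = 8.753 MeV
mercury-202: Σm = 80(1.00728) + 122(1.008665) = 203.639530 u; Δm = 1.712773 u; E_B = 1595.4 MeV; E_B/A = 7.898 MeV
copper-63 has the higher binding energy per nucleon, so it is the more tightly bound nucleus.

copper-63; 8.75 MeV/nucleon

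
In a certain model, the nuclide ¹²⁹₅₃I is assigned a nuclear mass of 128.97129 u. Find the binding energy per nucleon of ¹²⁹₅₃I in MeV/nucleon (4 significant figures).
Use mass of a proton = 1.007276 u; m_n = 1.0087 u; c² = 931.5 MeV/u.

7.766 MeV/nucleon

Σm = 53·m_p + 76·m_n = 53.385628 + 76.6612 = 130.046828 u
The mass defect is 130.046828 − 128.97129 = 1.075538 u.
Converting to energy: 1.075538 u × 931.5 MeV/u = 1001.86 MeV
BE/A = 1001.86 MeV / 129 = 7.766 MeV/nucleon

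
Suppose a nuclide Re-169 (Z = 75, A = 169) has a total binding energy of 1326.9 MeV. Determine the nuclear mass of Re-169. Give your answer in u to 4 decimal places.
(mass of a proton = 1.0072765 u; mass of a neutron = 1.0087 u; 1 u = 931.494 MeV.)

Mass defect = 1326.9 MeV / (931.494 MeV/u) = 1.424486 u
Constituent mass = 75(1.0072765) + 94(1.0087) = 170.3635375 u
Nuclear mass = 170.3635375 − 1.424486 = 168.9390515 u ≈ 168.9391 u (to 4 decimal places)

168.9391 u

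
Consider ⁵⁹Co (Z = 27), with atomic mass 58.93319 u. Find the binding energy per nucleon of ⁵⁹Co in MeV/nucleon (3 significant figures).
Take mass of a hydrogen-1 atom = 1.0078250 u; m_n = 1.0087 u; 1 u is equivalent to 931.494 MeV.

8.79 MeV/nucleon

With 27 protons and 32 neutrons (A = 59):
Mass of separated nucleons = 27(1.0078250) + 32(1.0087) = 27.2112750 + 32.2784 = 59.4896750 u
The mass defect is 59.4896750 − 58.93319 = 0.5564850 u.
Converting to energy: 0.5564850 u × 931.494 MeV/u = 518.362 MeV
BE/A = 518.362 MeV / 59 = 8.786 MeV/nucleon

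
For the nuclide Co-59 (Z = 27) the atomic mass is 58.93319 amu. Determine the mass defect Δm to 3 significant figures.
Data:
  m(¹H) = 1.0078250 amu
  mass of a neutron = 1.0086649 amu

Σm = 27·m(¹H) + 32·m_n = 27.2112750 + 32.2772768 = 59.4885518 amu
Δm = 59.4885518 − 58.93319 = 0.5553618 amu

0.555 amu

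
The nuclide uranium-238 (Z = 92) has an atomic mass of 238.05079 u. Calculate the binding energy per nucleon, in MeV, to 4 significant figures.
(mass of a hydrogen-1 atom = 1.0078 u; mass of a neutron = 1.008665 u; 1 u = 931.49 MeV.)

With 92 protons and 146 neutrons (A = 238):
Mass of separated nucleons = 92(1.0078) + 146(1.008665) = 92.7176 + 147.265090 = 239.982690 u
The mass defect is 239.982690 − 238.05079 = 1.931900 u.
Binding energy = Δm·c² = 1.931900 × 931.49 MeV/u = 1799.55 MeV
Dividing by A = 238 gives 7.561 MeV per nucleon.

7.561 MeV/nucleon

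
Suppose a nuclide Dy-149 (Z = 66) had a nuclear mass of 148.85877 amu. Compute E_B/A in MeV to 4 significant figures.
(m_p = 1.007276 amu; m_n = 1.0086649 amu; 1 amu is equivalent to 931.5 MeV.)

The nucleus contains 66 protons and 149 − 66 = 83 neutrons.
Total constituent mass: 66 × 1.007276 + 83 × 1.0086649 = 150.1994027 amu
Mass defect Δm = 150.1994027 − 148.85877 = 1.3406327 amu
E_B = 1.3406327 × 931.5 = 1248.80 MeV
Per nucleon: 1248.80 / 149 = 8.381 MeV

8.381 MeV/nucleon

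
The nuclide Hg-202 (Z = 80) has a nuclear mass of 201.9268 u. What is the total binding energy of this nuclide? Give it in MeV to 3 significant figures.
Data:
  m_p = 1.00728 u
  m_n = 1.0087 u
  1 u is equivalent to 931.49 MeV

1600 MeV

The nucleus contains 80 protons and 202 − 80 = 122 neutrons.
Σm = 80·m_p + 122·m_n = 80.58240 + 123.0614 = 203.64380 u
Mass defect Δm = 203.64380 − 201.9268 = 1.71700 u
Binding energy = Δm·c² = 1.71700 × 931.49 MeV/u = 1599.37 MeV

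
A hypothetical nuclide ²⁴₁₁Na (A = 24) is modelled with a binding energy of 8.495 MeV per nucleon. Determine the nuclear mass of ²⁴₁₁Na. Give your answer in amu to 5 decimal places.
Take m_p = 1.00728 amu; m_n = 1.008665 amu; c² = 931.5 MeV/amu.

Total binding energy = 24 × 8.495 = 203.880 MeV
Mass defect = 203.880 MeV / (931.5 MeV/amu) = 0.2188728 amu
Constituent mass = 11(1.00728) + 13(1.008665) = 24.192725 amu
Nuclear mass = 24.192725 − 0.2188728 = 23.9738522 amu ≈ 23.97385 amu (to 5 decimal places)

23.97385 amu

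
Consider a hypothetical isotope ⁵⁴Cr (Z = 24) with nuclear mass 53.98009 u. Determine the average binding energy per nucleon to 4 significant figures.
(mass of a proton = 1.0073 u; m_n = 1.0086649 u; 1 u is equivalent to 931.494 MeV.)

7.850 MeV/nucleon

Z = 24, so N = A − Z = 54 − 24 = 30.
Σm = 24·m_p + 30·m_n = 24.1752 + 30.2599470 = 54.4351470 u
The mass defect is 54.4351470 − 53.98009 = 0.4550570 u.
Converting to energy: 0.4550570 u × 931.494 MeV/u = 423.883 MeV
Per nucleon: 423.883 / 54 = 7.850 MeV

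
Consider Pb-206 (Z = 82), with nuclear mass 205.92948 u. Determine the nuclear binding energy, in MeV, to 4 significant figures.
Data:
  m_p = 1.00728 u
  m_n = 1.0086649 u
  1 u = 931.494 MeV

Mass of separated nucleons = 82(1.00728) + 124(1.0086649) = 82.59696 + 125.0744476 = 207.6714076 u
The mass defect is 207.6714076 − 205.92948 = 1.7419276 u.
Binding energy = Δm·c² = 1.7419276 × 931.494 MeV/u = 1622.60 MeV

1623 MeV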